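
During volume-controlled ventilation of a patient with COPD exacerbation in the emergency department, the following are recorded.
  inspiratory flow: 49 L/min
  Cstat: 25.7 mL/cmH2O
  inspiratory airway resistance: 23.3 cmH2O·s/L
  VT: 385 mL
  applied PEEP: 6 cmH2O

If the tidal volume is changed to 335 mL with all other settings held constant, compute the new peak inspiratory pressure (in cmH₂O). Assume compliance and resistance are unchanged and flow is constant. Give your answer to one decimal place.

Flow: 49 L/min ÷ 60 = 0.8167 L/s.
PIP = Vt/C + R·V̇ + PEEP (constant-flow equation of motion).
Only the elastic term changes: ΔPIP = ΔVt / C = (335 − 385) / 25.7 = -1.946 cmH2O.
Original PIP = 385/25.7 + 23.3×0.8167 + 6 = 40.01 cmH2O; new PIP = 40.01 + (-1.946) = 38.064 cmH2O.

38.1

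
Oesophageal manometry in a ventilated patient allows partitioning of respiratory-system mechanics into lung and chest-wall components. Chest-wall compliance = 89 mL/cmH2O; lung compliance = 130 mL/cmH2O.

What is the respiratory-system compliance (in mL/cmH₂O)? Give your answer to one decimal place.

Lung and chest wall are elastances in series: 1/Crs = 1/CL + 1/Ccw.
1/Crs = 1/130 + 1/89 = 0.01893.
Crs = 52.826 mL/cmH2O.

52.8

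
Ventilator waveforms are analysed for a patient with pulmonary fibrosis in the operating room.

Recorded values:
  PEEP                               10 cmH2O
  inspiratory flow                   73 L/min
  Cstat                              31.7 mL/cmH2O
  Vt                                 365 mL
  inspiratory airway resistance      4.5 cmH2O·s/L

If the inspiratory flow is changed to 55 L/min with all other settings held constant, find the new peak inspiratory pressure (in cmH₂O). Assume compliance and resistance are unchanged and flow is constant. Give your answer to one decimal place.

Flow: 73 L/min ÷ 60 = 1.2167 L/s.
New flow: 55 L/min ÷ 60 = 0.9167 L/s.
PIP = Vt/C + R·V̇ + PEEP (constant-flow equation of motion).
Only the resistive term changes: ΔPIP = R × ΔV̇ = 4.5 × (0.9167 − 1.2167) = 4.5 × -0.3 = -1.35 cmH2O.
Original PIP = 365/31.7 + 4.5×1.2167 + 10 = 26.989 cmH2O; new PIP = 26.989 + (-1.35) = 25.639 cmH2O.

25.6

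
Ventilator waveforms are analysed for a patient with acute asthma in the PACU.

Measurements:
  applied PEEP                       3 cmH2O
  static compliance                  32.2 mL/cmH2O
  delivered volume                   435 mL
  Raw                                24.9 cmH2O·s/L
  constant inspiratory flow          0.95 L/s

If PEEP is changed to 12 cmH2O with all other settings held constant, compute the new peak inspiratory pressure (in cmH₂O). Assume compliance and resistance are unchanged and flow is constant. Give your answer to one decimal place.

PIP = Vt/C + R·V̇ + PEEP (constant-flow equation of motion).
Only the baseline term changes: ΔPIP = ΔPEEP = 12 − 3 = 9.0 cmH2O.
Original PIP = 435/32.2 + 24.9×0.95 + 3 = 40.164 cmH2O; new PIP = 40.164 + (9.0) = 49.164 cmH2O.

49.2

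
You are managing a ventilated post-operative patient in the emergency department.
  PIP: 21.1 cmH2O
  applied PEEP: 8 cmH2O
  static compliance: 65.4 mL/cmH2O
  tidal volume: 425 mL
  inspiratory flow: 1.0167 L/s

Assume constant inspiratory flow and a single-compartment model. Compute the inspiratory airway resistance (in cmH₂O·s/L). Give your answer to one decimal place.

Equation of motion (constant flow): PIP = Vt/C + R·V̇ + PEEP.
R·V̇ = PIP − Vt/C − PEEP = 21.1 − 425/65.4 − 8 = 21.1 − 6.498 − 8 = 6.602 cmH2O.
R = 6.602 / 1.0167 = 6.494 cmH2O·s/L.

6.5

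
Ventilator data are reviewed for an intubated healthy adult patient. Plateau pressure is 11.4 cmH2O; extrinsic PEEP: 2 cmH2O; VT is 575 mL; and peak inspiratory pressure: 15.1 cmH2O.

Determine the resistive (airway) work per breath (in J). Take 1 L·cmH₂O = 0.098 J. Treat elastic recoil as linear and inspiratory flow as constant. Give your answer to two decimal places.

0.21

With constant inspiratory flow the resistive pressure is constant at PIP − Pplat = 15.1 − 11.4 = 3.7 cmH2O, so resistive work = 3.7 × 0.575 = 2.128 L·cmH2O.
× 0.098 J/(L·cmH2O) → 0.2085 J.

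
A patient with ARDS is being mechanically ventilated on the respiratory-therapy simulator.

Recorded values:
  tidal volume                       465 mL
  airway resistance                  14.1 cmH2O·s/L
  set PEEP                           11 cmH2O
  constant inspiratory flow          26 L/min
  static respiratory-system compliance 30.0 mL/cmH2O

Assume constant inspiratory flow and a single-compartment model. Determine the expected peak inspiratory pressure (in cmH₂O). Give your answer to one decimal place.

Flow: 26 L/min ÷ 60 = 0.4333 L/s.
Equation of motion (constant flow): PIP = Vt/C + R·V̇ + PEEP.
PIP = 465/30.0 + 14.1×0.4333 + 11 = 15.5 + 6.11 + 11 = 32.61 cmH2O.

32.6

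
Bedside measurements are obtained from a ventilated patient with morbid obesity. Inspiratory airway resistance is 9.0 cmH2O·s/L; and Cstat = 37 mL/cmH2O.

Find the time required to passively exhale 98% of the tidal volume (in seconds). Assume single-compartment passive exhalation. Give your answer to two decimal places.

τ = R × C = 9.0 × 37 mL/cmH2O = 9.0 × 0.037 L/cmH2O = 0.333 s.
Exhaled fraction f = 1 − e^(−t/τ) → t = −τ·ln(1 − f) = −0.333·ln(0.02) = 1.303 s.

1.30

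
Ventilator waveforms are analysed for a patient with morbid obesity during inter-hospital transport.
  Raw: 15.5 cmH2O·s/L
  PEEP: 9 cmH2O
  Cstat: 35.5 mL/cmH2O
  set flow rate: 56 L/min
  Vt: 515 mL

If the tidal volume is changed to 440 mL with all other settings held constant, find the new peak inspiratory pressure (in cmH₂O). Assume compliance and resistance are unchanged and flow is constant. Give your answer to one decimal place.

35.9

Flow: 56 L/min ÷ 60 = 0.9333 L/s.
PIP = Vt/C + R·V̇ + PEEP (constant-flow equation of motion).
Only the elastic term changes: ΔPIP = ΔVt / C = (440 − 515) / 35.5 = -2.113 cmH2O.
Original PIP = 515/35.5 + 15.5×0.9333 + 9 = 37.973 cmH2O; new PIP = 37.973 + (-2.113) = 35.86 cmH2O.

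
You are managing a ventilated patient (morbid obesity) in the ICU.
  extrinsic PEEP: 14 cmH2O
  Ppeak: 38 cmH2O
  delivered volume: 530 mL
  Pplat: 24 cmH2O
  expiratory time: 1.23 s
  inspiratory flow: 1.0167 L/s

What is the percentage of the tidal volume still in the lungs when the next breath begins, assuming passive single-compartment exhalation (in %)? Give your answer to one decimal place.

18.5

R = (PIP − Pplat)/V̇ = (38 − 24) / 1.0167 = 14.0/1.0167 = 13.77 cmH2O·s/L.
C = Vt/(Pplat − PEEP) = 530.0 / (24 − 14) = 530.0/10.0 = 53.0 mL/cmH2O.
τ = R × C = 13.77 × 0.053 L/cmH2O = 0.7298 s.
Fraction remaining at end-expiration = e^(−Te/τ) = e^(−1.23/0.7298) = 0.1854 → 18.54%.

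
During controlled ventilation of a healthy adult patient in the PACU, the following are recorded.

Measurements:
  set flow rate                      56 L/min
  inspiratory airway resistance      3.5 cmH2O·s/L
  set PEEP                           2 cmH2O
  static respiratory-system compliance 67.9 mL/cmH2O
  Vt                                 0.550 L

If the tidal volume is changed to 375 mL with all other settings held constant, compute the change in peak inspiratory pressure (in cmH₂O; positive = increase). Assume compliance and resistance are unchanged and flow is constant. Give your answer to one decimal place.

PIP = Vt/C + R·V̇ + PEEP (constant-flow equation of motion).
Only the elastic term changes: ΔPIP = ΔVt / C = (375 − 550) / 67.9 = -2.577 cmH2O.

-2.6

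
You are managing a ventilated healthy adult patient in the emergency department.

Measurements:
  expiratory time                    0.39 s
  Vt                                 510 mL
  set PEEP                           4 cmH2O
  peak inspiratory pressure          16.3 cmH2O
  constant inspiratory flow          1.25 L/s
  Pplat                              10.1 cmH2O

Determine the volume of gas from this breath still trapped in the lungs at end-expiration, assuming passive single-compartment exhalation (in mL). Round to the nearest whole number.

199

R = (PIP − Pplat)/V̇ = (16.3 − 10.1) / 1.25 = 6.2/1.25 = 4.96 cmH2O·s/L.
C = Vt/(Pplat − PEEP) = 510.0 / (10.1 − 4) = 510.0/6.1 = 83.607 mL/cmH2O.
τ = R × C = 4.96 × 0.08361 L/cmH2O = 0.4147 s.
Fraction remaining = e^(−Te/τ) = e^(−0.39/0.4147) = 0.3905.
Trapped volume = 510.0 × 0.3905 = 199.16 mL.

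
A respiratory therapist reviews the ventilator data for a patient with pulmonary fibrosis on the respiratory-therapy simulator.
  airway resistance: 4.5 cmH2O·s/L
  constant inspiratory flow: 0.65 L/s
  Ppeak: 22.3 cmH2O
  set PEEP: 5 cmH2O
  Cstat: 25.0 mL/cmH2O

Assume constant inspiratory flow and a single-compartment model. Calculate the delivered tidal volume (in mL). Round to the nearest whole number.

Equation of motion (constant flow): PIP = Vt/C + R·V̇ + PEEP.
Vt/C = PIP − R·V̇ − PEEP = 22.3 − 2.925 − 5 = 14.375 cmH2O.
Vt = C × 14.375 = 25.0 × 14.375 = 359.38 mL.

359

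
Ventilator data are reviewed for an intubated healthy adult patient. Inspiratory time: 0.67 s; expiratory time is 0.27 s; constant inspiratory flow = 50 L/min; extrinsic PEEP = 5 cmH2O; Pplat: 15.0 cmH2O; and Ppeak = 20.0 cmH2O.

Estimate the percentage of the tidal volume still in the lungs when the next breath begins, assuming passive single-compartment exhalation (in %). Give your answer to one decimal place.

Flow: 50 L/min ÷ 60 = 0.8333 L/s.
Vt = flow × Ti = 0.8333 L/s × 0.67 s × 1000 mL/L = 558.31 mL.
R = (PIP − Pplat)/V̇ = (20.0 − 15.0) / 0.8333 = 5.0/0.8333 = 6.0 cmH2O·s/L.
C = Vt/(Pplat − PEEP) = 558.31 / (15.0 − 5) = 558.31/10.0 = 55.831 mL/cmH2O.
τ = R × C = 6.0 × 0.05583 L/cmH2O = 0.335 s.
Fraction remaining at end-expiration = e^(−Te/τ) = e^(−0.27/0.335) = 0.4467 → 44.67%.

44.7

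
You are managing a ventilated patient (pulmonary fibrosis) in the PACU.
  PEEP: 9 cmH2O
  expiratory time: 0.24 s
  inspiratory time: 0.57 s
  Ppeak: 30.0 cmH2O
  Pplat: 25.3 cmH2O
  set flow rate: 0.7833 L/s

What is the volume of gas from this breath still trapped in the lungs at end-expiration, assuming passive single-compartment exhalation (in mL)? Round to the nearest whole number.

Vt = flow × Ti = 0.7833 L/s × 0.57 s × 1000 mL/L = 446.48 mL.
R = (PIP − Pplat)/V̇ = (30.0 − 25.3) / 0.7833 = 4.7/0.7833 = 6.0 cmH2O·s/L.
C = Vt/(Pplat − PEEP) = 446.48 / (25.3 − 9) = 446.48/16.3 = 27.391 mL/cmH2O.
τ = R × C = 6.0 × 0.02739 L/cmH2O = 0.1643 s.
Fraction remaining = e^(−Te/τ) = e^(−0.24/0.1643) = 0.2321.
Trapped volume = 446.48 × 0.2321 = 103.63 mL.

104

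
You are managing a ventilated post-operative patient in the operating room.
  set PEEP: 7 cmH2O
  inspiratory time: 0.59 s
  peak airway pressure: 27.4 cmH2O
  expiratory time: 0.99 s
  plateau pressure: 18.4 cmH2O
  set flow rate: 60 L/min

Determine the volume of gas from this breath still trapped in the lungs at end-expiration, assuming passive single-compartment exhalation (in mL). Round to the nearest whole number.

70

Flow: 60 L/min ÷ 60 = 1 L/s.
Vt = flow × Ti = 1 L/s × 0.59 s × 1000 mL/L = 590.0 mL.
R = (PIP − Pplat)/V̇ = (27.4 − 18.4) / 1 = 9.0/1 = 9.0 cmH2O·s/L.
C = Vt/(Pplat − PEEP) = 590.0 / (18.4 − 7) = 590.0/11.4 = 51.754 mL/cmH2O.
τ = R × C = 9.0 × 0.05175 L/cmH2O = 0.4658 s.
Fraction remaining = e^(−Te/τ) = e^(−0.99/0.4658) = 0.1194.
Trapped volume = 590.0 × 0.1194 = 70.446 mL.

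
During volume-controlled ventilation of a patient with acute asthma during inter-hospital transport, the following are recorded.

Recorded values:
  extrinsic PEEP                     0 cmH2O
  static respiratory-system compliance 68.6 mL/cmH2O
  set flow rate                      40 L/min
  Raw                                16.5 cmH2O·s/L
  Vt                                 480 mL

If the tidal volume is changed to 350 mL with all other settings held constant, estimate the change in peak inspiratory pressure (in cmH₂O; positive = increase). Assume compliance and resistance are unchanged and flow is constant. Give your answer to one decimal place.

PIP = Vt/C + R·V̇ + PEEP (constant-flow equation of motion).
Only the elastic term changes: ΔPIP = ΔVt / C = (350 − 480) / 68.6 = -1.895 cmH2O.

-1.9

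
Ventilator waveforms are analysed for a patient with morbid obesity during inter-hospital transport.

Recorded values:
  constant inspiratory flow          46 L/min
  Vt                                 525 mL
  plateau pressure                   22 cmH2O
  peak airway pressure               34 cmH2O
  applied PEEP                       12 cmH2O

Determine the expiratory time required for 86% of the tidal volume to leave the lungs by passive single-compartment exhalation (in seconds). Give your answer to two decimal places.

1.62

Flow: 46 L/min ÷ 60 = 0.7667 L/s.
R = (PIP − Pplat)/V̇ = (34 − 22) / 0.7667 = 12.0/0.7667 = 15.651 cmH2O·s/L.
C = Vt/(Pplat − PEEP) = 525.0 / (22 − 12) = 525.0/10.0 = 52.5 mL/cmH2O.
τ = R × C = 15.651 × 0.0525 L/cmH2O = 0.8217 s.
t = −τ·ln(1 − 0.86) = −0.8217·ln(0.14) = 1.616 s.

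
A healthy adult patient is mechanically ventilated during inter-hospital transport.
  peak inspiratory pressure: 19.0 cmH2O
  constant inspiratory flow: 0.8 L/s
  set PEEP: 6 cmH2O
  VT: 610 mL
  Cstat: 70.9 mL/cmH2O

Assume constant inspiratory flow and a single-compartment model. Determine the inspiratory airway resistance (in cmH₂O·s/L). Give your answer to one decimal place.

Equation of motion (constant flow): PIP = Vt/C + R·V̇ + PEEP.
R·V̇ = PIP − Vt/C − PEEP = 19.0 − 610/70.9 − 6 = 19.0 − 8.604 − 6 = 4.396 cmH2O.
R = 4.396 / 0.8 = 5.495 cmH2O·s/L.

5.5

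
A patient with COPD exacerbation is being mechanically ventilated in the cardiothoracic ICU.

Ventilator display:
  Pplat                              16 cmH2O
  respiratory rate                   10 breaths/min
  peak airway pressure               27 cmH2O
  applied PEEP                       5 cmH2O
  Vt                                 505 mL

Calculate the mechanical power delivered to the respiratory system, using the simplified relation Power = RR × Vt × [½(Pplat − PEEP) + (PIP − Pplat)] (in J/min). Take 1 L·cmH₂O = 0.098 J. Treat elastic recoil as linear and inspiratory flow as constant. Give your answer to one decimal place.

Per-breath work = Vt × [½(Pplat−PEEP) + (PIP−Pplat)] = 0.505 × [0.5×11.0 + 11.0] = 0.505 × 16.5 = 8.333 L·cmH2O.
Power = 10 × 8.333 = 83.33 L·cmH2O/min.
× 0.098 J/(L·cmH2O) → 8.166 J/min.

8.2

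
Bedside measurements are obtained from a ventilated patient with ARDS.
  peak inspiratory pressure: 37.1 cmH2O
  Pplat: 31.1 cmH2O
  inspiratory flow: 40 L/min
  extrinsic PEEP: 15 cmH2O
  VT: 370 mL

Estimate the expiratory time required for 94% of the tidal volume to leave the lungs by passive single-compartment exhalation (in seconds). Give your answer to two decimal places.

Flow: 40 L/min ÷ 60 = 0.6667 L/s.
R = (PIP − Pplat)/V̇ = (37.1 − 31.1) / 0.6667 = 6.0/0.6667 = 9.0 cmH2O·s/L.
C = Vt/(Pplat − PEEP) = 370.0 / (31.1 − 15) = 370.0/16.1 = 22.981 mL/cmH2O.
τ = R × C = 9.0 × 0.02298 L/cmH2O = 0.2068 s.
t = −τ·ln(1 − 0.94) = −0.2068·ln(0.06) = 0.5818 s.

0.58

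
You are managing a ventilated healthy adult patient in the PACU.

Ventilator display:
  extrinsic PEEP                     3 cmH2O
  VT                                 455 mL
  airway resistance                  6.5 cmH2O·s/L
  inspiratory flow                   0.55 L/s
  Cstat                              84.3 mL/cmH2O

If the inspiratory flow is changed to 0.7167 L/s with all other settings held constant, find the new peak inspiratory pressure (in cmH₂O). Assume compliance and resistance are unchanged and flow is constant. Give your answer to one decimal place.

PIP = Vt/C + R·V̇ + PEEP (constant-flow equation of motion).
Only the resistive term changes: ΔPIP = R × ΔV̇ = 6.5 × (0.7167 − 0.55) = 6.5 × 0.1667 = 1.084 cmH2O.
Original PIP = 455/84.3 + 6.5×0.55 + 3 = 11.972 cmH2O; new PIP = 11.972 + (1.084) = 13.056 cmH2O.

13.1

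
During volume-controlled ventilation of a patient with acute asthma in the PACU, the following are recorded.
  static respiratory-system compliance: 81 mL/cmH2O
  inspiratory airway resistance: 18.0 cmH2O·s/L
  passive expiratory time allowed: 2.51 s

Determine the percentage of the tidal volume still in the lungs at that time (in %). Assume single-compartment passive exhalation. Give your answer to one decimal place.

17.9

τ = R × C = 18.0 × 81 mL/cmH2O = 18.0 × 0.081 L/cmH2O = 1.458 s.
Passive exhalation: V(t)/V₀ = e^(−t/τ) = e^(−2.51/1.458) = 0.1788.
Fraction remaining = 0.1788 → 17.88%.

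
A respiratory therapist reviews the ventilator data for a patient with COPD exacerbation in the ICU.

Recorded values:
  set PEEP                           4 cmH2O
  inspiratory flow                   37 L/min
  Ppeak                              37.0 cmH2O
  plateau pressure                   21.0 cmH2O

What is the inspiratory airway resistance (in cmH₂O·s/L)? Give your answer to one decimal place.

25.9

Flow: 37 L/min ÷ 60 = 0.6167 L/s.
Raw = (PIP − Pplat) / flow = (37.0 − 21.0) / 0.6167 = 16.0 / 0.6167 = 25.945 cmH2O·s/L.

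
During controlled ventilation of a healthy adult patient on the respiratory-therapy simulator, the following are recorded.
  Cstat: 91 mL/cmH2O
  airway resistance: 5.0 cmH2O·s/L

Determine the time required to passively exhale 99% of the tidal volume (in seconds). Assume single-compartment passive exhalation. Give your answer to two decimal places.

τ = R × C = 5.0 × 91 mL/cmH2O = 5.0 × 0.091 L/cmH2O = 0.455 s.
Exhaled fraction f = 1 − e^(−t/τ) → t = −τ·ln(1 − f) = −0.455·ln(0.01) = 2.095 s.

2.10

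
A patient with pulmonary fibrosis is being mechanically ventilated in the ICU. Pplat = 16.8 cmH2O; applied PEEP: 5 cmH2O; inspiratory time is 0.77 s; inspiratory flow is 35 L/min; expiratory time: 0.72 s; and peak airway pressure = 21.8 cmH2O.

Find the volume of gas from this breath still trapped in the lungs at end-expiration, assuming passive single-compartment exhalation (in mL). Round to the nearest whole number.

49

Flow: 35 L/min ÷ 60 = 0.5833 L/s.
Vt = flow × Ti = 0.5833 L/s × 0.77 s × 1000 mL/L = 449.14 mL.
R = (PIP − Pplat)/V̇ = (21.8 − 16.8) / 0.5833 = 5.0/0.5833 = 8.572 cmH2O·s/L.
C = Vt/(Pplat − PEEP) = 449.14 / (16.8 − 5) = 449.14/11.8 = 38.063 mL/cmH2O.
τ = R × C = 8.572 × 0.03806 L/cmH2O = 0.3263 s.
Fraction remaining = e^(−Te/τ) = e^(−0.72/0.3263) = 0.1101.
Trapped volume = 449.14 × 0.1101 = 49.45 mL.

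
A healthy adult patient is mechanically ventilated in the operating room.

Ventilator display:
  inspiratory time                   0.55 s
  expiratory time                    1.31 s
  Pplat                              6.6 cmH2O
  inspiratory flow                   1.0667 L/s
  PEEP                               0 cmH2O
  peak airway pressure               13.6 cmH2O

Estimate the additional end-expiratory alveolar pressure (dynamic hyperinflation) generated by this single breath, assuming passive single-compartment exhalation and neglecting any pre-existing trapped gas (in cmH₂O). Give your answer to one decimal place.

0.7

Vt = flow × Ti = 1.0667 L/s × 0.55 s × 1000 mL/L = 586.69 mL.
R = (PIP − Pplat)/V̇ = (13.6 − 6.6) / 1.0667 = 7.0/1.0667 = 6.562 cmH2O·s/L.
C = Vt/(Pplat − PEEP) = 586.69 / (6.6 − 0) = 586.69/6.6 = 88.892 mL/cmH2O.
τ = R × C = 6.562 × 0.08889 L/cmH2O = 0.5833 s.
Fraction remaining = e^(−Te/τ) = e^(−1.31/0.5833) = 0.1058; trapped volume = 586.69 × 0.1058 = 62.072 mL.
Additional alveolar pressure from trapping ≈ V_trapped / C = 62.072 / 88.892 = 0.6983 cmH2O.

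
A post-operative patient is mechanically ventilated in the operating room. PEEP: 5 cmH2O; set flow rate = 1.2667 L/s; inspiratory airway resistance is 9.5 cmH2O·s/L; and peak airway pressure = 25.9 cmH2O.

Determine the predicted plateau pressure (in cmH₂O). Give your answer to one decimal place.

13.9

Pplat = PIP − Raw × flow = 25.9 − 9.5 × 1.2667 = 25.9 − 12.034 = 13.866 cmH2O.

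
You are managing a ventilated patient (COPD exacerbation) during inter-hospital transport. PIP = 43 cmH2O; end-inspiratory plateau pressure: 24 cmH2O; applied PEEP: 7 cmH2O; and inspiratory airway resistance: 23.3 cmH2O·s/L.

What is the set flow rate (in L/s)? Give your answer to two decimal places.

0.82

flow = (PIP − Pplat) / Raw = 19.0 / 23.3 = 0.8155 L/s.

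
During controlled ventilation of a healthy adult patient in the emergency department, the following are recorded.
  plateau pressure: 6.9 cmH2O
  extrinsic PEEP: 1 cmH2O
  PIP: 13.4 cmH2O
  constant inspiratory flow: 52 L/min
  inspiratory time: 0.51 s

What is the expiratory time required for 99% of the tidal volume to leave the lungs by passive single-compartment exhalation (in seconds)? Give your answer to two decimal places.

2.59

Flow: 52 L/min ÷ 60 = 0.8667 L/s.
Vt = flow × Ti = 0.8667 L/s × 0.51 s × 1000 mL/L = 442.02 mL.
R = (PIP − Pplat)/V̇ = (13.4 − 6.9) / 0.8667 = 6.5/0.8667 = 7.5 cmH2O·s/L.
C = Vt/(Pplat − PEEP) = 442.02 / (6.9 − 1) = 442.02/5.9 = 74.919 mL/cmH2O.
τ = R × C = 7.5 × 0.07492 L/cmH2O = 0.5619 s.
t = −τ·ln(1 − 0.99) = −0.5619·ln(0.01) = 2.588 s.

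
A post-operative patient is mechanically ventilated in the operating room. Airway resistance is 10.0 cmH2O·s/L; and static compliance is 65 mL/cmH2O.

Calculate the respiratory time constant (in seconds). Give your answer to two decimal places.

0.65

τ = R × C = 10.0 × 65 mL/cmH2O = 10.0 × 0.065 L/cmH2O = 0.65 s.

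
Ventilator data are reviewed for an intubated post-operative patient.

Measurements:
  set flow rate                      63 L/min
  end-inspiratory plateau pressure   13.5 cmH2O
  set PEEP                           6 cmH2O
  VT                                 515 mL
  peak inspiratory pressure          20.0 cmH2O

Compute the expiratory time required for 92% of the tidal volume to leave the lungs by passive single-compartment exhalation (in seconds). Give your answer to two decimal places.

Flow: 63 L/min ÷ 60 = 1.05 L/s.
R = (PIP − Pplat)/V̇ = (20.0 − 13.5) / 1.05 = 6.5/1.05 = 6.19 cmH2O·s/L.
C = Vt/(Pplat − PEEP) = 515.0 / (13.5 − 6) = 515.0/7.5 = 68.667 mL/cmH2O.
τ = R × C = 6.19 × 0.06867 L/cmH2O = 0.4251 s.
t = −τ·ln(1 − 0.92) = −0.4251·ln(0.08) = 1.074 s.

1.07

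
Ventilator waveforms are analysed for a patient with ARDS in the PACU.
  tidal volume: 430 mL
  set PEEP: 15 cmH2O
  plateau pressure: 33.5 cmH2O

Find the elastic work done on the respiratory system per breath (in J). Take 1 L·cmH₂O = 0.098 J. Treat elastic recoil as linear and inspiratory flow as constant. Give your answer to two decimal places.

Elastic work ≈ ½ × (Pplat − PEEP) × Vt = 0.5 × (33.5 − 15) × 0.430 L = 0.5 × 18.5 × 0.430 = 3.978 L·cmH2O.
× 0.098 J/(L·cmH2O) → 0.3898 J.

0.39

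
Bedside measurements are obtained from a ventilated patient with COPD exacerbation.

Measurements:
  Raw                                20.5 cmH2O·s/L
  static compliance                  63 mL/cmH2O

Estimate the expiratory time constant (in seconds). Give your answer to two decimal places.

1.29

τ = R × C = 20.5 × 63 mL/cmH2O = 20.5 × 0.063 L/cmH2O = 1.292 s.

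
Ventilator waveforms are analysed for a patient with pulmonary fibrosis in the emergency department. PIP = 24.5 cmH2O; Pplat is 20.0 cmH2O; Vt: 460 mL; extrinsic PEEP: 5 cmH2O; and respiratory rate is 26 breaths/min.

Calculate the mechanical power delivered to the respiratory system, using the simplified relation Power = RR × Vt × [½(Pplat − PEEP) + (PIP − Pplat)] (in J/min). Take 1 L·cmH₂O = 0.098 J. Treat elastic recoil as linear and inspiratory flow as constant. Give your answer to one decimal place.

Per-breath work = Vt × [½(Pplat−PEEP) + (PIP−Pplat)] = 0.460 × [0.5×15.0 + 4.5] = 0.460 × 12.0 = 5.52 L·cmH2O.
Power = 26 × 5.52 = 143.52 L·cmH2O/min.
× 0.098 J/(L·cmH2O) → 14.065 J/min.

14.1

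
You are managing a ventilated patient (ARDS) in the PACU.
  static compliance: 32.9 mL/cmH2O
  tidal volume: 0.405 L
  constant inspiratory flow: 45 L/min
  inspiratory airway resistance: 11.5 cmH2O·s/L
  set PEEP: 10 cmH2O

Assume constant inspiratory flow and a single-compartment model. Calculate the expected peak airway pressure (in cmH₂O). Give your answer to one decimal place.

30.9

Flow: 45 L/min ÷ 60 = 0.75 L/s.
Equation of motion (constant flow): PIP = Vt/C + R·V̇ + PEEP.
PIP = 405/32.9 + 11.5×0.75 + 10 = 12.31 + 8.625 + 10 = 30.935 cmH2O.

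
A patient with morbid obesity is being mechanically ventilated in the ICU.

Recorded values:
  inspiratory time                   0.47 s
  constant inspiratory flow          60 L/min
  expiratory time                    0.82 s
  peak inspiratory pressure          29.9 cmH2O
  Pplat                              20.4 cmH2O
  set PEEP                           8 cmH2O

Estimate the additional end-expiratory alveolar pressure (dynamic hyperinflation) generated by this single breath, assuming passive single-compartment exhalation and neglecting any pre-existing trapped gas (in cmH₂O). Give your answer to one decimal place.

1.3

Flow: 60 L/min ÷ 60 = 1 L/s.
Vt = flow × Ti = 1 L/s × 0.47 s × 1000 mL/L = 470.0 mL.
R = (PIP − Pplat)/V̇ = (29.9 − 20.4) / 1 = 9.5/1 = 9.5 cmH2O·s/L.
C = Vt/(Pplat − PEEP) = 470.0 / (20.4 − 8) = 470.0/12.4 = 37.903 mL/cmH2O.
τ = R × C = 9.5 × 0.0379 L/cmH2O = 0.3601 s.
Fraction remaining = e^(−Te/τ) = e^(−0.82/0.3601) = 0.1026; trapped volume = 470.0 × 0.1026 = 48.222 mL.
Additional alveolar pressure from trapping ≈ V_trapped / C = 48.222 / 37.903 = 1.272 cmH2O.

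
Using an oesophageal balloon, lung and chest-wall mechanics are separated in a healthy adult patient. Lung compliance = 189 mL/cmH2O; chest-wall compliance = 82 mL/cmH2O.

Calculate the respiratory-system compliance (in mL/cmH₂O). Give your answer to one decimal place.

Lung and chest wall are elastances in series: 1/Crs = 1/CL + 1/Ccw.
1/Crs = 1/189 + 1/82 = 0.01749.
Crs = 57.176 mL/cmH2O.

57.2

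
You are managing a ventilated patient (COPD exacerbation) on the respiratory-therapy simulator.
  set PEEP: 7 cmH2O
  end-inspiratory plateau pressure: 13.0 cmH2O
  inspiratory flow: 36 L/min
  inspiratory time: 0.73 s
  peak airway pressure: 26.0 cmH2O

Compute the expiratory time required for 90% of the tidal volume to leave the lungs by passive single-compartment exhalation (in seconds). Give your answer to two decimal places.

3.64

Flow: 36 L/min ÷ 60 = 0.6 L/s.
Vt = flow × Ti = 0.6 L/s × 0.73 s × 1000 mL/L = 438.0 mL.
R = (PIP − Pplat)/V̇ = (26.0 − 13.0) / 0.6 = 13.0/0.6 = 21.667 cmH2O·s/L.
C = Vt/(Pplat − PEEP) = 438.0 / (13.0 − 7) = 438.0/6.0 = 73.0 mL/cmH2O.
τ = R × C = 21.667 × 0.073 L/cmH2O = 1.582 s.
t = −τ·ln(1 − 0.90) = −1.582·ln(0.1) = 3.643 s.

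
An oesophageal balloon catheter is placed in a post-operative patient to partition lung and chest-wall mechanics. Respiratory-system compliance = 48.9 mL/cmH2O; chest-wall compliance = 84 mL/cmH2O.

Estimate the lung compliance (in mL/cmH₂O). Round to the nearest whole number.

1/CL = 1/Crs − 1/Ccw.
1/CL = 1/48.9 − 1/84 = 0.008545.
CL = 117.03 mL/cmH2O.

117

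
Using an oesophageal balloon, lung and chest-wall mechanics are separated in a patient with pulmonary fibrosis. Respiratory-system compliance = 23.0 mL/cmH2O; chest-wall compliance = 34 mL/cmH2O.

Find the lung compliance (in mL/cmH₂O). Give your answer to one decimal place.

1/CL = 1/Crs − 1/Ccw.
1/CL = 1/23.0 − 1/34 = 0.01407.
CL = 71.073 mL/cmH2O.

71.1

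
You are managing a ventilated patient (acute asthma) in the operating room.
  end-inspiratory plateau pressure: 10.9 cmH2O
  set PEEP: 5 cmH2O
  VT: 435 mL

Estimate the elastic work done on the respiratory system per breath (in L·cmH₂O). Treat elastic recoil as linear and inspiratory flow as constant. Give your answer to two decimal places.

Elastic work ≈ ½ × (Pplat − PEEP) × Vt = 0.5 × (10.9 − 5) × 0.435 L = 0.5 × 5.9 × 0.435 = 1.283 L·cmH2O.

1.28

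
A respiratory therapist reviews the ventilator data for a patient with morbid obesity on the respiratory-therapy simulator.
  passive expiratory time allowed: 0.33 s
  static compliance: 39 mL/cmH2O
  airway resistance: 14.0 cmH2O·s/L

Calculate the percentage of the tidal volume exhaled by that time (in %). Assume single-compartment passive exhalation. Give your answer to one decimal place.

45.4

τ = R × C = 14.0 × 39 mL/cmH2O = 14.0 × 0.039 L/cmH2O = 0.546 s.
Passive exhalation: V(t)/V₀ = e^(−t/τ) = e^(−0.33/0.546) = 0.5464.
Fraction exhaled = 1 − 0.5464 = 0.4536 → 45.36%.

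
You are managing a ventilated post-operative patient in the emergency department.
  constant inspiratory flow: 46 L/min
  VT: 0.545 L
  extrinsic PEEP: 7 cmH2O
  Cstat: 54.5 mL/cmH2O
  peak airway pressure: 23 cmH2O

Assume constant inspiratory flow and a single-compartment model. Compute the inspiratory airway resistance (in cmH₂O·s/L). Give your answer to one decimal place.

7.8

Flow: 46 L/min ÷ 60 = 0.7667 L/s.
Equation of motion (constant flow): PIP = Vt/C + R·V̇ + PEEP.
R·V̇ = PIP − Vt/C − PEEP = 23 − 545/54.5 − 7 = 23 − 10.0 − 7 = 6.0 cmH2O.
R = 6.0 / 0.7667 = 7.826 cmH2O·s/L.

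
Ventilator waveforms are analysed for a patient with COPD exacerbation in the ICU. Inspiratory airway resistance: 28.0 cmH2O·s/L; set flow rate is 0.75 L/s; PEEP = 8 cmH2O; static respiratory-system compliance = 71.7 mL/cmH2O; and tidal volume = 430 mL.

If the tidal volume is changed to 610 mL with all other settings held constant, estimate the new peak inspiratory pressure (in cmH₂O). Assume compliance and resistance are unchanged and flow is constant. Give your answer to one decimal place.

PIP = Vt/C + R·V̇ + PEEP (constant-flow equation of motion).
Only the elastic term changes: ΔPIP = ΔVt / C = (610 − 430) / 71.7 = 2.51 cmH2O.
Original PIP = 430/71.7 + 28.0×0.75 + 8 = 34.997 cmH2O; new PIP = 34.997 + (2.51) = 37.507 cmH2O.

37.5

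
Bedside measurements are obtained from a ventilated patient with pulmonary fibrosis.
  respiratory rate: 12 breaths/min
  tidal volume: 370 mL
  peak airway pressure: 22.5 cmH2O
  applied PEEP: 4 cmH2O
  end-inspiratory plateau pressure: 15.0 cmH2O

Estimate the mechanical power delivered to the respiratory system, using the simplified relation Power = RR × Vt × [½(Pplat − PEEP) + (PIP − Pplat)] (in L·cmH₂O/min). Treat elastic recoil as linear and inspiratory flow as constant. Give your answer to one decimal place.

Per-breath work = Vt × [½(Pplat−PEEP) + (PIP−Pplat)] = 0.370 × [0.5×11.0 + 7.5] = 0.370 × 13.0 = 4.81 L·cmH2O.
Power = 12 × 4.81 = 57.72 L·cmH2O/min.

57.7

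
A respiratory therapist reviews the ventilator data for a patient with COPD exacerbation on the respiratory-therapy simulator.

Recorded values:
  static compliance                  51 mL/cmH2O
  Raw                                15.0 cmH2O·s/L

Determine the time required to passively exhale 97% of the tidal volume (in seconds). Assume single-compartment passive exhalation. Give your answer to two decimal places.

τ = R × C = 15.0 × 51 mL/cmH2O = 15.0 × 0.051 L/cmH2O = 0.765 s.
Exhaled fraction f = 1 − e^(−t/τ) → t = −τ·ln(1 − f) = −0.765·ln(0.03) = 2.683 s.

2.68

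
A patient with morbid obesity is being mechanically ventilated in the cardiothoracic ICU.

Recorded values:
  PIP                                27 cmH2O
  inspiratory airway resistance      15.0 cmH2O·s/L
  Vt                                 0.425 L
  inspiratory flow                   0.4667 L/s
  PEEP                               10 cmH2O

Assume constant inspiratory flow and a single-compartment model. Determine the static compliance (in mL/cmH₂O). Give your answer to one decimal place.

42.5

Equation of motion (constant flow): PIP = Vt/C + R·V̇ + PEEP.
Vt/C = PIP − R·V̇ − PEEP = 27 − 15.0×0.4667 − 10 = 27 − 7.001 − 10 = 9.999 cmH2O.
C = Vt / 9.999 = 425 / 9.999 = 42.504 mL/cmH2O.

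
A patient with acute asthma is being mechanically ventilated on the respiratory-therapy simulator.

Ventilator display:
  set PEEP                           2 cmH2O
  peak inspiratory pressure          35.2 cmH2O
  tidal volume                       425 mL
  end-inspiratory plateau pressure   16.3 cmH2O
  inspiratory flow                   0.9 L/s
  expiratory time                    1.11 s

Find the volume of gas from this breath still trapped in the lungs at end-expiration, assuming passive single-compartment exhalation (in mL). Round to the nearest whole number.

R = (PIP − Pplat)/V̇ = (35.2 − 16.3) / 0.9 = 18.9/0.9 = 21.0 cmH2O·s/L.
C = Vt/(Pplat − PEEP) = 425.0 / (16.3 − 2) = 425.0/14.3 = 29.72 mL/cmH2O.
τ = R × C = 21.0 × 0.02972 L/cmH2O = 0.6241 s.
Fraction remaining = e^(−Te/τ) = e^(−1.11/0.6241) = 0.1689.
Trapped volume = 425.0 × 0.1689 = 71.783 mL.

72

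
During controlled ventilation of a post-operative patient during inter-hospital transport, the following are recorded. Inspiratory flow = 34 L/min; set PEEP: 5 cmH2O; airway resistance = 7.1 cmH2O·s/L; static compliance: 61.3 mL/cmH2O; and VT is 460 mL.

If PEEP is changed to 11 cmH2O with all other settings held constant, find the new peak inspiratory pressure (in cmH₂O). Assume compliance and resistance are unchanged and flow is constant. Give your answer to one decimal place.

Flow: 34 L/min ÷ 60 = 0.5667 L/s.
PIP = Vt/C + R·V̇ + PEEP (constant-flow equation of motion).
Only the baseline term changes: ΔPIP = ΔPEEP = 11 − 5 = 6.0 cmH2O.
Original PIP = 460/61.3 + 7.1×0.5667 + 5 = 16.528 cmH2O; new PIP = 16.528 + (6.0) = 22.528 cmH2O.

22.5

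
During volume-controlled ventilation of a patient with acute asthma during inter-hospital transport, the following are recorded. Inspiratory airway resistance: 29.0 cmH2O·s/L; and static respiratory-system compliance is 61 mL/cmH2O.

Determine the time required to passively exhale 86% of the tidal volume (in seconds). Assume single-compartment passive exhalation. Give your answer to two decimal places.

τ = R × C = 29.0 × 61 mL/cmH2O = 29.0 × 0.061 L/cmH2O = 1.769 s.
Exhaled fraction f = 1 − e^(−t/τ) → t = −τ·ln(1 − f) = −1.769·ln(0.14) = 3.478 s.

3.48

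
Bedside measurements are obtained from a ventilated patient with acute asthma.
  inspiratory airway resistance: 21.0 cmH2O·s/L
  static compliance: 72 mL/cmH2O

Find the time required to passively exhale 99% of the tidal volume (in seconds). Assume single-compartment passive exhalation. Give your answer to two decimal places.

6.96

τ = R × C = 21.0 × 72 mL/cmH2O = 21.0 × 0.072 L/cmH2O = 1.512 s.
Exhaled fraction f = 1 − e^(−t/τ) → t = −τ·ln(1 − f) = −1.512·ln(0.01) = 6.963 s.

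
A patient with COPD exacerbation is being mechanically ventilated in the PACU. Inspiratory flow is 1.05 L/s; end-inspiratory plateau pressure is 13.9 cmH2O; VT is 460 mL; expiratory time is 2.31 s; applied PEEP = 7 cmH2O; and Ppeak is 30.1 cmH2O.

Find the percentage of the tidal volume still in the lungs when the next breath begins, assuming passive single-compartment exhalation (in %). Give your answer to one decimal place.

10.6

R = (PIP − Pplat)/V̇ = (30.1 − 13.9) / 1.05 = 16.2/1.05 = 15.429 cmH2O·s/L.
C = Vt/(Pplat − PEEP) = 460.0 / (13.9 − 7) = 460.0/6.9 = 66.667 mL/cmH2O.
τ = R × C = 15.429 × 0.06667 L/cmH2O = 1.029 s.
Fraction remaining at end-expiration = e^(−Te/τ) = e^(−2.31/1.029) = 0.1059 → 10.59%.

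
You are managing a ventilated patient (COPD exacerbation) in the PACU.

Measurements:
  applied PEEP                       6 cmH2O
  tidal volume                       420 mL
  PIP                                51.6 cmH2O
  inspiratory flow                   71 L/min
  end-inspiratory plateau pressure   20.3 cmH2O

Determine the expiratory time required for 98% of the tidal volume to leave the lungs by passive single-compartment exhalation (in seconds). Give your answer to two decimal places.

Flow: 71 L/min ÷ 60 = 1.1833 L/s.
R = (PIP − Pplat)/V̇ = (51.6 − 20.3) / 1.1833 = 31.3/1.1833 = 26.451 cmH2O·s/L.
C = Vt/(Pplat − PEEP) = 420.0 / (20.3 − 6) = 420.0/14.3 = 29.371 mL/cmH2O.
τ = R × C = 26.451 × 0.02937 L/cmH2O = 0.7769 s.
t = −τ·ln(1 − 0.98) = −0.7769·ln(0.02) = 3.039 s.

3.04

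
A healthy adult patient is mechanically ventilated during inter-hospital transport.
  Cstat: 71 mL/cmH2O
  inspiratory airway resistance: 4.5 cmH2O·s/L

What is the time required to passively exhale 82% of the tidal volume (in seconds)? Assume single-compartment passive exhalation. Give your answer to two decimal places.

τ = R × C = 4.5 × 71 mL/cmH2O = 4.5 × 0.071 L/cmH2O = 0.3195 s.
Exhaled fraction f = 1 − e^(−t/τ) → t = −τ·ln(1 − f) = −0.3195·ln(0.18) = 0.5479 s.

0.55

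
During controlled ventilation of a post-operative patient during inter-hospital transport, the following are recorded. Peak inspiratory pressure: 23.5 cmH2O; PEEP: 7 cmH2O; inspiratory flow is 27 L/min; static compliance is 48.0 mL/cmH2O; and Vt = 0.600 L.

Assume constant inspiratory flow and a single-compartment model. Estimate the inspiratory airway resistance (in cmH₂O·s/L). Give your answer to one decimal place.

Flow: 27 L/min ÷ 60 = 0.45 L/s.
Equation of motion (constant flow): PIP = Vt/C + R·V̇ + PEEP.
R·V̇ = PIP − Vt/C − PEEP = 23.5 − 600/48.0 − 7 = 23.5 − 12.5 − 7 = 4.0 cmH2O.
R = 4.0 / 0.45 = 8.889 cmH2O·s/L.

8.9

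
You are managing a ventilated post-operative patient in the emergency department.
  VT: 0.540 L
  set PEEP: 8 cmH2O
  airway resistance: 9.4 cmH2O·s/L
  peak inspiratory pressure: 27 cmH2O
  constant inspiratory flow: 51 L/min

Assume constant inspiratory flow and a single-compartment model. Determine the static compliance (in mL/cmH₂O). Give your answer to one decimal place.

49.0

Flow: 51 L/min ÷ 60 = 0.85 L/s.
Equation of motion (constant flow): PIP = Vt/C + R·V̇ + PEEP.
Vt/C = PIP − R·V̇ − PEEP = 27 − 9.4×0.85 − 8 = 27 − 7.99 − 8 = 11.01 cmH2O.
C = Vt / 11.01 = 540 / 11.01 = 49.046 mL/cmH2O.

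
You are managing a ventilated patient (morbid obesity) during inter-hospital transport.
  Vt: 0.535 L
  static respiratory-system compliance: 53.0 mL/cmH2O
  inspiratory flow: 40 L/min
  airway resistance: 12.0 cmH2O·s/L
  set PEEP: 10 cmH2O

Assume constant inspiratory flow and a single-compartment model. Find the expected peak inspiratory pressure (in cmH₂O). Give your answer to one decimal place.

Flow: 40 L/min ÷ 60 = 0.6667 L/s.
Equation of motion (constant flow): PIP = Vt/C + R·V̇ + PEEP.
PIP = 535/53.0 + 12.0×0.6667 + 10 = 10.094 + 8.0 + 10 = 28.094 cmH2O.

28.1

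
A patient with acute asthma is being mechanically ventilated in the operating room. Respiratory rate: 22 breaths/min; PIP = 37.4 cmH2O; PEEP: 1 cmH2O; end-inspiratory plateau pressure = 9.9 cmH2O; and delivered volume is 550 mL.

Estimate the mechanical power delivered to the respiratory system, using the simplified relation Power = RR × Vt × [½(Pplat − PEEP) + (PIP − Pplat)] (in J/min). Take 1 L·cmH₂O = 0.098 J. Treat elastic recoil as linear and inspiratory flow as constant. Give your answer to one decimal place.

37.9

Per-breath work = Vt × [½(Pplat−PEEP) + (PIP−Pplat)] = 0.550 × [0.5×8.9 + 27.5] = 0.550 × 31.95 = 17.573 L·cmH2O.
Power = 22 × 17.573 = 386.61 L·cmH2O/min.
× 0.098 J/(L·cmH2O) → 37.888 J/min.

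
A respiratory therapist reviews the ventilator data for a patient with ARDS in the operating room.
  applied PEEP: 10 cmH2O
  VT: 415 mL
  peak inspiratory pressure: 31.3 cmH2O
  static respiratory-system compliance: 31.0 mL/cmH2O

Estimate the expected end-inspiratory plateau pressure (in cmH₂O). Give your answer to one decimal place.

Pplat = PEEP + Vt / Cstat = 10 + 415 / 31.0 = 10 + 13.387 = 23.387 cmH2O.

23.4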